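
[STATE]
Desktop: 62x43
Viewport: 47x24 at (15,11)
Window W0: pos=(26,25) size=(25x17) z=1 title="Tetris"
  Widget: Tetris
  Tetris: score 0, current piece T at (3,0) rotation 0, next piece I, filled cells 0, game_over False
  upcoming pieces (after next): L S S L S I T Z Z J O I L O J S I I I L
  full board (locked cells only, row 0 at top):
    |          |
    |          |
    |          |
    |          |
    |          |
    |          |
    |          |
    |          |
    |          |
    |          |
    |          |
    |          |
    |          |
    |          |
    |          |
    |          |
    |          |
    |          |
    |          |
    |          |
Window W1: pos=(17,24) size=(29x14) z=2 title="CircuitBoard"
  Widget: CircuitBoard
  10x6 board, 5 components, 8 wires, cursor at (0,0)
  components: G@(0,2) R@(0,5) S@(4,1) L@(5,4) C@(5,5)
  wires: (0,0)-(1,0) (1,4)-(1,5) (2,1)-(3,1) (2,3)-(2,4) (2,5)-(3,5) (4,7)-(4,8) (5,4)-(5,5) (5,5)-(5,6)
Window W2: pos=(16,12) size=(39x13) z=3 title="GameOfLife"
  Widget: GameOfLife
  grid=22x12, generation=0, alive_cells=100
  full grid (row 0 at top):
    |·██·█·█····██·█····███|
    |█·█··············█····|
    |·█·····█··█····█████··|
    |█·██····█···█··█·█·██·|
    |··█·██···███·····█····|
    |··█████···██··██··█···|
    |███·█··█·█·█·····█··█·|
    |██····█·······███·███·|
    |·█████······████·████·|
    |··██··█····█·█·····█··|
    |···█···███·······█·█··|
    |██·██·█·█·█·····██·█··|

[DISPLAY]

                                               
 ┏━━━━━━━━━━━━━━━━━━━━━━━━━━━━━━━━━━━━━┓       
 ┃ GameOfLife                          ┃       
 ┠─────────────────────────────────────┨       
 ┃Gen: 0                               ┃       
 ┃·█·····█··█····█████··               ┃       
 ┃█·██····█···█··█·█·██·               ┃       
 ┃··█·██···███·····█····               ┃       
 ┃··█████···██··██··█···               ┃       
 ┃███·█··█·█·█·····█··█·               ┃       
 ┃██····█·······███·███·               ┃       
 ┃·█████······████·████·               ┃       
 ┃··██··█····█·█·····█··               ┃       
 ┗━━━━━━━━━━━━━━━━━━━━━━━━━━━━━━━━━━━━━┛       
  ┃ CircuitBoard              ┃━━━━┓           
  ┠───────────────────────────┨    ┃           
  ┃   0 1 2 3 4 5 6 7 8 9     ┃────┨           
  ┃0  [.]      G           R  ┃    ┃           
  ┃    │                      ┃    ┃           
  ┃1   ·               · ─ ·  ┃    ┃           
  ┃                           ┃    ┃           
  ┃2       ·       · ─ ·   ·  ┃    ┃           
  ┃        │               │  ┃    ┃           
  ┃3       ·               ·  ┃    ┃           


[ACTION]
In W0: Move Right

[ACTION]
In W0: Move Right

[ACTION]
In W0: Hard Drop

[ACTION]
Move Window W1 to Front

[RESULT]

                                               
 ┏━━━━━━━━━━━━━━━━━━━━━━━━━━━━━━━━━━━━━┓       
 ┃ GameOfLife                          ┃       
 ┠─────────────────────────────────────┨       
 ┃Gen: 0                               ┃       
 ┃·█·····█··█····█████··               ┃       
 ┃█·██····█···█··█·█·██·               ┃       
 ┃··█·██···███·····█····               ┃       
 ┃··█████···██··██··█···               ┃       
 ┃███·█··█·█·█·····█··█·               ┃       
 ┃██····█·······███·███·               ┃       
 ┃·█████······████·████·               ┃       
 ┃··██··█····█·█·····█··               ┃       
 ┗┏━━━━━━━━━━━━━━━━━━━━━━━━━━━┓━━━━━━━━┛       
  ┃ CircuitBoard              ┃━━━━┓           
  ┠───────────────────────────┨    ┃           
  ┃   0 1 2 3 4 5 6 7 8 9     ┃────┨           
  ┃0  [.]      G           R  ┃    ┃           
  ┃    │                      ┃    ┃           
  ┃1   ·               · ─ ·  ┃    ┃           
  ┃                           ┃    ┃           
  ┃2       ·       · ─ ·   ·  ┃    ┃           
  ┃        │               │  ┃    ┃           
  ┃3       ·               ·  ┃    ┃           


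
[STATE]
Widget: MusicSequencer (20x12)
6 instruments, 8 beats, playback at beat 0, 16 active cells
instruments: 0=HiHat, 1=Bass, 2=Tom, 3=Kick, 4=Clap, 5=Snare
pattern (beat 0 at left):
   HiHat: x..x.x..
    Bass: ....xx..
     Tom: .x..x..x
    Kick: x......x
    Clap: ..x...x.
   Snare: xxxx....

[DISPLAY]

      ▼1234567      
 HiHat█··█·█··      
  Bass····██··      
   Tom·█··█··█      
  Kick█······█      
  Clap··█···█·      
 Snare████····      
                    
                    
                    
                    
                    


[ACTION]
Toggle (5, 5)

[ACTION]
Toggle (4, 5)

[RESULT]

      ▼1234567      
 HiHat█··█·█··      
  Bass····██··      
   Tom·█··█··█      
  Kick█······█      
  Clap··█··██·      
 Snare████·█··      
                    
                    
                    
                    
                    


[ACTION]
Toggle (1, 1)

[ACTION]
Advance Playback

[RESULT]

      0▼234567      
 HiHat█··█·█··      
  Bass·█··██··      
   Tom·█··█··█      
  Kick█······█      
  Clap··█··██·      
 Snare████·█··      
                    
                    
                    
                    
                    


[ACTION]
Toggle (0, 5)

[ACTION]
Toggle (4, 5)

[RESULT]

      0▼234567      
 HiHat█··█····      
  Bass·█··██··      
   Tom·█··█··█      
  Kick█······█      
  Clap··█···█·      
 Snare████·█··      
                    
                    
                    
                    
                    


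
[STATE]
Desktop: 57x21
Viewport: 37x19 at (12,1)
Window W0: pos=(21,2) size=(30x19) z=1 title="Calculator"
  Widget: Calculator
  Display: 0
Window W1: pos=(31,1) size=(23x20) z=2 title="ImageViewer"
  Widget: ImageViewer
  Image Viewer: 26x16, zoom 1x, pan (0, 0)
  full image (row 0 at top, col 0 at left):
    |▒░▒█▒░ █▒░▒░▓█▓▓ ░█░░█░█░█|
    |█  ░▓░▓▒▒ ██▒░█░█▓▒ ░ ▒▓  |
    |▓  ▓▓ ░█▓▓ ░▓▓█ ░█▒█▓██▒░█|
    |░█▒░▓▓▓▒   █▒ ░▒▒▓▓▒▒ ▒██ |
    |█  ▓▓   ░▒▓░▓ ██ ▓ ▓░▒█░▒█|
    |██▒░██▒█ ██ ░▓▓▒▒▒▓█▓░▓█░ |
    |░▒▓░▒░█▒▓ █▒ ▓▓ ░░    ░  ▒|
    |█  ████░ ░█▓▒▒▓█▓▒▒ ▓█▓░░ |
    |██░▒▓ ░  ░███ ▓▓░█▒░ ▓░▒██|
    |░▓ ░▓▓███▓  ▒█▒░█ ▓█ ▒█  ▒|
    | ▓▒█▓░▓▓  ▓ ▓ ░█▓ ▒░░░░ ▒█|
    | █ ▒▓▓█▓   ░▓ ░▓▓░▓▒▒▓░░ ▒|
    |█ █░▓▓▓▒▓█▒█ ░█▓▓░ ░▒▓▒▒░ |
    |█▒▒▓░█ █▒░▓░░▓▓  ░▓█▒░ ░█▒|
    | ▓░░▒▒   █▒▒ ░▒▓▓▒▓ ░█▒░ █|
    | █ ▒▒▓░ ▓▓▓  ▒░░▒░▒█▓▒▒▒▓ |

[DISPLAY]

                   ┏━━━━━━━━━━━━━━━━━
         ┏━━━━━━━━━┃ ImageViewer     
         ┃ Calculat┠─────────────────
         ┠─────────┃▒░▒█▒░ █▒░▒░▓█▓▓ 
         ┃         ┃█  ░▓░▓▒▒ ██▒░█░█
         ┃┌───┬───┬┃▓  ▓▓ ░█▓▓ ░▓▓█ ░
         ┃│ 7 │ 8 │┃░█▒░▓▓▓▒   █▒ ░▒▒
         ┃├───┼───┼┃█  ▓▓   ░▒▓░▓ ██ 
         ┃│ 4 │ 5 │┃██▒░██▒█ ██ ░▓▓▒▒
         ┃├───┼───┼┃░▒▓░▒░█▒▓ █▒ ▓▓ ░
         ┃│ 1 │ 2 │┃█  ████░ ░█▓▒▒▓█▓
         ┃├───┼───┼┃██░▒▓ ░  ░███ ▓▓░
         ┃│ 0 │ . │┃░▓ ░▓▓███▓  ▒█▒░█
         ┃├───┼───┼┃ ▓▒█▓░▓▓  ▓ ▓ ░█▓
         ┃│ C │ MC│┃ █ ▒▓▓█▓   ░▓ ░▓▓
         ┃└───┴───┴┃█ █░▓▓▓▒▓█▒█ ░█▓▓
         ┃         ┃█▒▒▓░█ █▒░▓░░▓▓  
         ┃         ┃ ▓░░▒▒   █▒▒ ░▒▓▓
         ┃         ┃ █ ▒▒▓░ ▓▓▓  ▒░░▒


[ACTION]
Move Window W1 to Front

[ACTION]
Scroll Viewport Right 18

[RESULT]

           ┏━━━━━━━━━━━━━━━━━━━━━┓   
 ┏━━━━━━━━━┃ ImageViewer         ┃   
 ┃ Calculat┠─────────────────────┨   
 ┠─────────┃▒░▒█▒░ █▒░▒░▓█▓▓ ░█░░┃   
 ┃         ┃█  ░▓░▓▒▒ ██▒░█░█▓▒ ░┃   
 ┃┌───┬───┬┃▓  ▓▓ ░█▓▓ ░▓▓█ ░█▒█▓┃   
 ┃│ 7 │ 8 │┃░█▒░▓▓▓▒   █▒ ░▒▒▓▓▒▒┃   
 ┃├───┼───┼┃█  ▓▓   ░▒▓░▓ ██ ▓ ▓░┃   
 ┃│ 4 │ 5 │┃██▒░██▒█ ██ ░▓▓▒▒▒▓█▓┃   
 ┃├───┼───┼┃░▒▓░▒░█▒▓ █▒ ▓▓ ░░   ┃   
 ┃│ 1 │ 2 │┃█  ████░ ░█▓▒▒▓█▓▒▒ ▓┃   
 ┃├───┼───┼┃██░▒▓ ░  ░███ ▓▓░█▒░ ┃   
 ┃│ 0 │ . │┃░▓ ░▓▓███▓  ▒█▒░█ ▓█ ┃   
 ┃├───┼───┼┃ ▓▒█▓░▓▓  ▓ ▓ ░█▓ ▒░░┃   
 ┃│ C │ MC│┃ █ ▒▓▓█▓   ░▓ ░▓▓░▓▒▒┃   
 ┃└───┴───┴┃█ █░▓▓▓▒▓█▒█ ░█▓▓░ ░▒┃   
 ┃         ┃█▒▒▓░█ █▒░▓░░▓▓  ░▓█▒┃   
 ┃         ┃ ▓░░▒▒   █▒▒ ░▒▓▓▒▓ ░┃   
 ┃         ┃ █ ▒▒▓░ ▓▓▓  ▒░░▒░▒█▓┃   


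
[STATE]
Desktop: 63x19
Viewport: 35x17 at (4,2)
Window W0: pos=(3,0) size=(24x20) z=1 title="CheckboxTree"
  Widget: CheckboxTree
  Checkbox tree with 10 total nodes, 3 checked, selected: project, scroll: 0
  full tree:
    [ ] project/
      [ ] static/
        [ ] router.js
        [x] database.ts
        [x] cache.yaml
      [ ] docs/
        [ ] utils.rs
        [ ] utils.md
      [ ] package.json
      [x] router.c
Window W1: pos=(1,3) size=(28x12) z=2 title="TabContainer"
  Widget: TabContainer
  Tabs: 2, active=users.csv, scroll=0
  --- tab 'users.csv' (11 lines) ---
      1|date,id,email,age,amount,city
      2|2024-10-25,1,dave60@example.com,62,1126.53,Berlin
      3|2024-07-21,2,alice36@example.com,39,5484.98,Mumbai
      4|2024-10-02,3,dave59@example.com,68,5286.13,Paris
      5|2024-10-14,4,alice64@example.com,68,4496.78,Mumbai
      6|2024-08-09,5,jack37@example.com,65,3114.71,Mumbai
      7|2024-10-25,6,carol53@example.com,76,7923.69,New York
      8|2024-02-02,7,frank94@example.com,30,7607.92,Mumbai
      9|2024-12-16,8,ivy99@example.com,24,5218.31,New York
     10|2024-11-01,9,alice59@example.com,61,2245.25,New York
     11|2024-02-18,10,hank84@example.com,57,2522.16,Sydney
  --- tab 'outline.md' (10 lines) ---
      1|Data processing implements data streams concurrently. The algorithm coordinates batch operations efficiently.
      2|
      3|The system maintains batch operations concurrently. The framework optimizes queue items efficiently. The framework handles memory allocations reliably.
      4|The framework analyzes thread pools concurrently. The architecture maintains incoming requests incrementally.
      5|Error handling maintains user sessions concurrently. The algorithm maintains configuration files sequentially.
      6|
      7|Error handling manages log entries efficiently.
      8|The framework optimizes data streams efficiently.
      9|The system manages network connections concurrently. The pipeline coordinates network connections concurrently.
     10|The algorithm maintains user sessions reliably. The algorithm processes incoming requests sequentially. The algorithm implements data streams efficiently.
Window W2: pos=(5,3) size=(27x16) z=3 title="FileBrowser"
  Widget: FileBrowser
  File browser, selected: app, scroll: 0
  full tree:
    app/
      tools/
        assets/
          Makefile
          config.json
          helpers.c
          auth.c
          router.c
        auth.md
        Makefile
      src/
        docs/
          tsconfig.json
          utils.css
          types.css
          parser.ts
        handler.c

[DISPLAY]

──────────────────────┨            
━┏━━━━━━━━━━━━━━━━━━━━━━━━━┓       
a┃ FileBrowser             ┃       
─┠─────────────────────────┨       
s┃> [-] app/               ┃       
─┃    [+] tools/           ┃       
t┃    [+] src/             ┃       
2┃                         ┃       
2┃                         ┃       
2┃                         ┃       
2┃                         ┃       
2┃                         ┃       
━┃                         ┃       
 ┃                         ┃       
 ┃                         ┃       
 ┃                         ┃       
 ┗━━━━━━━━━━━━━━━━━━━━━━━━━┛       


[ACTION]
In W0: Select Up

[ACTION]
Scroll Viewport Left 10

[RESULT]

   ┠──────────────────────┨        
 ┏━━━┏━━━━━━━━━━━━━━━━━━━━━━━━━┓   
 ┃ Ta┃ FileBrowser             ┃   
 ┠───┠─────────────────────────┨   
 ┃[us┃> [-] app/               ┃   
 ┃───┃    [+] tools/           ┃   
 ┃dat┃    [+] src/             ┃   
 ┃202┃                         ┃   
 ┃202┃                         ┃   
 ┃202┃                         ┃   
 ┃202┃                         ┃   
 ┃202┃                         ┃   
 ┗━━━┃                         ┃   
   ┃ ┃                         ┃   
   ┃ ┃                         ┃   
   ┃ ┃                         ┃   
   ┃ ┗━━━━━━━━━━━━━━━━━━━━━━━━━┛   


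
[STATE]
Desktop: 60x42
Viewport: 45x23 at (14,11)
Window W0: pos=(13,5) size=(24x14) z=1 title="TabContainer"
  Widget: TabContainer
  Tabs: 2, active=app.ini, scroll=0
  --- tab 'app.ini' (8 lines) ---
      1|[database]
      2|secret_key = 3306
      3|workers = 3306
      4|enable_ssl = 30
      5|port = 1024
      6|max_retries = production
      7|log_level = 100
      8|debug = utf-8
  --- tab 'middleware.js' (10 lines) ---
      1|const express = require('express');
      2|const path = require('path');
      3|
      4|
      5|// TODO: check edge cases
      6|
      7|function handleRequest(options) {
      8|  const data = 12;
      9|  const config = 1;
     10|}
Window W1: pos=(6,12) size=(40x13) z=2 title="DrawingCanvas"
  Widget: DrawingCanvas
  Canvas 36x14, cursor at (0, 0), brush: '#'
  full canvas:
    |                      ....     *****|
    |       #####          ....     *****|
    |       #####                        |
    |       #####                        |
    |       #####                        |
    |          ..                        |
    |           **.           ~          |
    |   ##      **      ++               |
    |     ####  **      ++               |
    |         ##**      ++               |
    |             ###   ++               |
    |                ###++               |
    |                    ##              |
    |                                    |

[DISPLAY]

secret_key = 3306     ┃                      
━━━━━━━━━━━━━━━━━━━━━━━━━━━━━━━┓             
gCanvas                        ┃             
───────────────────────────────┨             
               ....     *****  ┃             
#####          ....     *****  ┃             
#####                          ┃             
#####                          ┃             
#####                          ┃             
   ..                          ┃             
    **.           ~            ┃             
    **      ++                 ┃             
##  **      ++                 ┃             
━━━━━━━━━━━━━━━━━━━━━━━━━━━━━━━┛             
                                             
                                             
                                             
                                             
                                             
                                             
                                             
                                             
                                             


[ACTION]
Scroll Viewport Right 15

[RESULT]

ecret_key = 3306     ┃                       
━━━━━━━━━━━━━━━━━━━━━━━━━━━━━━┓              
Canvas                        ┃              
──────────────────────────────┨              
              ....     *****  ┃              
####          ....     *****  ┃              
####                          ┃              
####                          ┃              
####                          ┃              
  ..                          ┃              
   **.           ~            ┃              
   **      ++                 ┃              
#  **      ++                 ┃              
━━━━━━━━━━━━━━━━━━━━━━━━━━━━━━┛              
                                             
                                             
                                             
                                             
                                             
                                             
                                             
                                             
                                             


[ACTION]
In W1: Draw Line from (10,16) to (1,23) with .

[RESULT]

ecret_key = 3306     ┃                       
━━━━━━━━━━━━━━━━━━━━━━━━━━━━━━┓              
Canvas                        ┃              
──────────────────────────────┨              
              ....     *****  ┃              
####          ....     *****  ┃              
####          .               ┃              
####         .                ┃              
####         .                ┃              
  ..        .                 ┃              
   **.     .     ~            ┃              
   **     .++                 ┃              
#  **     .++                 ┃              
━━━━━━━━━━━━━━━━━━━━━━━━━━━━━━┛              
                                             
                                             
                                             
                                             
                                             
                                             
                                             
                                             
                                             


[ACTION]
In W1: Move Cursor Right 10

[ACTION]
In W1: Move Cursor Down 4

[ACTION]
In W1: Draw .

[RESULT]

ecret_key = 3306     ┃                       
━━━━━━━━━━━━━━━━━━━━━━━━━━━━━━┓              
Canvas                        ┃              
──────────────────────────────┨              
              ....     *****  ┃              
####          ....     *****  ┃              
####          .               ┃              
####         .                ┃              
##.#         .                ┃              
  ..        .                 ┃              
   **.     .     ~            ┃              
   **     .++                 ┃              
#  **     .++                 ┃              
━━━━━━━━━━━━━━━━━━━━━━━━━━━━━━┛              
                                             
                                             
                                             
                                             
                                             
                                             
                                             
                                             
                                             


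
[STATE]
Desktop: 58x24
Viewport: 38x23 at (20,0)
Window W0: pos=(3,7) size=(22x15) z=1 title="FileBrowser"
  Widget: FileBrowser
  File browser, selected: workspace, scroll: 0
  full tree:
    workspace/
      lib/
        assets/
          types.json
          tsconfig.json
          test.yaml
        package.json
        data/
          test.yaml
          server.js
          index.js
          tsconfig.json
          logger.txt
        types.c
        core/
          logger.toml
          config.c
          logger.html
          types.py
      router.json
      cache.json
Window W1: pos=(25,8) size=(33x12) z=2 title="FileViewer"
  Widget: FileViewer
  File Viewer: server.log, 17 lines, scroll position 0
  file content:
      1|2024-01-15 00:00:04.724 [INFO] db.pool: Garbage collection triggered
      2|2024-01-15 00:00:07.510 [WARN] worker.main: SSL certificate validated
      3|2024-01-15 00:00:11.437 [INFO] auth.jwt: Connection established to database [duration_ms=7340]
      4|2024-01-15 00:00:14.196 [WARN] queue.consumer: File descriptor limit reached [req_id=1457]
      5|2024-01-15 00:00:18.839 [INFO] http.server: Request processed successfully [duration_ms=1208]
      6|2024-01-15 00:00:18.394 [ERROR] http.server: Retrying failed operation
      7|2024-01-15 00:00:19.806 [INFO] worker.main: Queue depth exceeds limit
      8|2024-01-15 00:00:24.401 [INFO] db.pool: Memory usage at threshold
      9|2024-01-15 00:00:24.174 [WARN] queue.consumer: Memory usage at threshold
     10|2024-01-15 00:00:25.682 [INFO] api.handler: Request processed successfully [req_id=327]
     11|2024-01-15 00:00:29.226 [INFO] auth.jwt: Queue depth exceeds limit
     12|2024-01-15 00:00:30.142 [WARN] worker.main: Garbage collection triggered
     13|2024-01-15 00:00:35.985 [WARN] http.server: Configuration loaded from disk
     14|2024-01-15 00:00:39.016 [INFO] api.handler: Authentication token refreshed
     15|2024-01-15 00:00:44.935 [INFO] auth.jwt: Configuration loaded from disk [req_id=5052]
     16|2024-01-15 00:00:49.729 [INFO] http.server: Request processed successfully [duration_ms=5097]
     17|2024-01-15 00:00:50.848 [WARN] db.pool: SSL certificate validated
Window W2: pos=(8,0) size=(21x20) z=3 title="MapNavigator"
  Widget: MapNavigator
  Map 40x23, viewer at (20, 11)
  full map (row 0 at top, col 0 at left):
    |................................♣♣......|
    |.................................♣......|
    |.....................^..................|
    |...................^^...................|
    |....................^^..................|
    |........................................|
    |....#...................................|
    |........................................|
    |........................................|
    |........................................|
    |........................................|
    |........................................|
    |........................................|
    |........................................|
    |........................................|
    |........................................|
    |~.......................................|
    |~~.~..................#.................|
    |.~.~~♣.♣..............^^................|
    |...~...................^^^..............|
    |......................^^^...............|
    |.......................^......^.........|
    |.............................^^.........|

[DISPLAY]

━━━━━━━━┓                             
or      ┃                             
────────┨                             
........┃                             
........┃                             
........┃                             
........┃                             
........┃                             
........┃━━━━━━━━━━━━━━━━━━━━━━━━━━━━┓
........┃leViewer                    ┃
........┃────────────────────────────┨
........┃4-01-15 00:00:04.724 [INFO]▲┃
........┃4-01-15 00:00:07.510 [WARN]█┃
........┃4-01-15 00:00:11.437 [INFO]░┃
........┃4-01-15 00:00:14.196 [WARN]░┃
........┃4-01-15 00:00:18.839 [INFO]░┃
........┃4-01-15 00:00:18.394 [ERROR░┃
#.......┃4-01-15 00:00:19.806 [INFO]░┃
^^......┃4-01-15 00:00:24.401 [INFO]▼┃
━━━━━━━━┛━━━━━━━━━━━━━━━━━━━━━━━━━━━━┛
    ┃                                 
━━━━┛                                 
                                      


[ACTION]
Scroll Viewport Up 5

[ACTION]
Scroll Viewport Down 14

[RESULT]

or      ┃                             
────────┨                             
........┃                             
........┃                             
........┃                             
........┃                             
........┃                             
........┃━━━━━━━━━━━━━━━━━━━━━━━━━━━━┓
........┃leViewer                    ┃
........┃────────────────────────────┨
........┃4-01-15 00:00:04.724 [INFO]▲┃
........┃4-01-15 00:00:07.510 [WARN]█┃
........┃4-01-15 00:00:11.437 [INFO]░┃
........┃4-01-15 00:00:14.196 [WARN]░┃
........┃4-01-15 00:00:18.839 [INFO]░┃
........┃4-01-15 00:00:18.394 [ERROR░┃
#.......┃4-01-15 00:00:19.806 [INFO]░┃
^^......┃4-01-15 00:00:24.401 [INFO]▼┃
━━━━━━━━┛━━━━━━━━━━━━━━━━━━━━━━━━━━━━┛
    ┃                                 
━━━━┛                                 
                                      
                                      


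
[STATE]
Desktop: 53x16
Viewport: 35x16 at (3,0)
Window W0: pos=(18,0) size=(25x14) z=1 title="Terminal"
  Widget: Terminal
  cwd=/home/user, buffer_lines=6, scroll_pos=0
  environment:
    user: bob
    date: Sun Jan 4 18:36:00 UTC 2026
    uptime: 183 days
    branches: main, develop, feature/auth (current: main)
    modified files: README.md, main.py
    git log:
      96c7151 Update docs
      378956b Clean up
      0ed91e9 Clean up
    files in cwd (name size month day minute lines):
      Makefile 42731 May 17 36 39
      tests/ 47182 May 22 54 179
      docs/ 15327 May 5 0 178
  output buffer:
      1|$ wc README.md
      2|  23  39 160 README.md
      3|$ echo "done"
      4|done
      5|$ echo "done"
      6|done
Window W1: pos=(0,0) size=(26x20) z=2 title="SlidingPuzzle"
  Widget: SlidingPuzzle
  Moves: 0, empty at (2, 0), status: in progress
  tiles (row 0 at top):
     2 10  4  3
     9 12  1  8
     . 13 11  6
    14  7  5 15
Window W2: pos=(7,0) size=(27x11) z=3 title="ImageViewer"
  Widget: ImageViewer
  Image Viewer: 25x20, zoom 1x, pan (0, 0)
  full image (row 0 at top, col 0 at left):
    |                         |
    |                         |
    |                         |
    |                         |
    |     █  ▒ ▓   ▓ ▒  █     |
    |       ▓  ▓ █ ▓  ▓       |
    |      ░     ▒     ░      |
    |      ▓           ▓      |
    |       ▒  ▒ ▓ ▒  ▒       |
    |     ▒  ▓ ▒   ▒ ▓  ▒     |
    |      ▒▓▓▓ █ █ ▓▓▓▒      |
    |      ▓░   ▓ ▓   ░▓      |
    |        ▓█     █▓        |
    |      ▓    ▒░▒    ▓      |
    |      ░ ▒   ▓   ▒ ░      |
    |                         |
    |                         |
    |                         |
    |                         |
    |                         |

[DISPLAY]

━━━━┏━━━━━━━━━━━━━━━━━━━━━━━━━┓━━━━
lidi┃ ImageViewer             ┃    
────┠─────────────────────────┨────
───┬┃                         ┃    
 2 │┃                         ┃ADME
───┼┃                         ┃    
 9 │┃                         ┃    
───┼┃     █  ▒ ▓   ▓ ▒  █     ┃    
   │┃       ▓  ▓ █ ▓  ▓       ┃    
───┼┃      ░     ▒     ░      ┃    
14 │┗━━━━━━━━━━━━━━━━━━━━━━━━━┛    
───┴────┴────┴────┘   ┃            
ves: 0                ┃            
                      ┃━━━━━━━━━━━━
                      ┃            
                      ┃            


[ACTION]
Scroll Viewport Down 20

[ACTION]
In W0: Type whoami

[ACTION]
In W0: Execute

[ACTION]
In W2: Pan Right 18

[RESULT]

━━━━┏━━━━━━━━━━━━━━━━━━━━━━━━━┓━━━━
lidi┃ ImageViewer             ┃    
────┠─────────────────────────┨────
───┬┃                         ┃    
 2 │┃                         ┃ADME
───┼┃                         ┃    
 9 │┃                         ┃    
───┼┃ █                       ┃    
   │┃                         ┃    
───┼┃░                        ┃    
14 │┗━━━━━━━━━━━━━━━━━━━━━━━━━┛    
───┴────┴────┴────┘   ┃            
ves: 0                ┃            
                      ┃━━━━━━━━━━━━
                      ┃            
                      ┃            


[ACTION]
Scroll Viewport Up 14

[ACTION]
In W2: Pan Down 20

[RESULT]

━━━━┏━━━━━━━━━━━━━━━━━━━━━━━━━┓━━━━
lidi┃ ImageViewer             ┃    
────┠─────────────────────────┨────
───┬┃                         ┃    
 2 │┃                         ┃ADME
───┼┃                         ┃    
 9 │┃                         ┃    
───┼┃                         ┃    
   │┃                         ┃    
───┼┃                         ┃    
14 │┗━━━━━━━━━━━━━━━━━━━━━━━━━┛    
───┴────┴────┴────┘   ┃            
ves: 0                ┃            
                      ┃━━━━━━━━━━━━
                      ┃            
                      ┃            


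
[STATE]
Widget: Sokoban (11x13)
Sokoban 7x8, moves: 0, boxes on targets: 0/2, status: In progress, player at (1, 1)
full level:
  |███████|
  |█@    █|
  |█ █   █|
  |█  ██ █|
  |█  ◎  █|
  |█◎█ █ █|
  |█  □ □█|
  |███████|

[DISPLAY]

███████    
█@    █    
█ █   █    
█  ██ █    
█  ◎  █    
█◎█ █ █    
█  □ □█    
███████    
Moves: 0  0
           
           
           
           


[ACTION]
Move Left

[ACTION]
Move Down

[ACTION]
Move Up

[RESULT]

███████    
█@    █    
█ █   █    
█  ██ █    
█  ◎  █    
█◎█ █ █    
█  □ □█    
███████    
Moves: 2  0
           
           
           
           


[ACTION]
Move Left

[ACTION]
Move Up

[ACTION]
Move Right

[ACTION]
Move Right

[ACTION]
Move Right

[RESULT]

███████    
█   @ █    
█ █   █    
█  ██ █    
█  ◎  █    
█◎█ █ █    
█  □ □█    
███████    
Moves: 5  0
           
           
           
           


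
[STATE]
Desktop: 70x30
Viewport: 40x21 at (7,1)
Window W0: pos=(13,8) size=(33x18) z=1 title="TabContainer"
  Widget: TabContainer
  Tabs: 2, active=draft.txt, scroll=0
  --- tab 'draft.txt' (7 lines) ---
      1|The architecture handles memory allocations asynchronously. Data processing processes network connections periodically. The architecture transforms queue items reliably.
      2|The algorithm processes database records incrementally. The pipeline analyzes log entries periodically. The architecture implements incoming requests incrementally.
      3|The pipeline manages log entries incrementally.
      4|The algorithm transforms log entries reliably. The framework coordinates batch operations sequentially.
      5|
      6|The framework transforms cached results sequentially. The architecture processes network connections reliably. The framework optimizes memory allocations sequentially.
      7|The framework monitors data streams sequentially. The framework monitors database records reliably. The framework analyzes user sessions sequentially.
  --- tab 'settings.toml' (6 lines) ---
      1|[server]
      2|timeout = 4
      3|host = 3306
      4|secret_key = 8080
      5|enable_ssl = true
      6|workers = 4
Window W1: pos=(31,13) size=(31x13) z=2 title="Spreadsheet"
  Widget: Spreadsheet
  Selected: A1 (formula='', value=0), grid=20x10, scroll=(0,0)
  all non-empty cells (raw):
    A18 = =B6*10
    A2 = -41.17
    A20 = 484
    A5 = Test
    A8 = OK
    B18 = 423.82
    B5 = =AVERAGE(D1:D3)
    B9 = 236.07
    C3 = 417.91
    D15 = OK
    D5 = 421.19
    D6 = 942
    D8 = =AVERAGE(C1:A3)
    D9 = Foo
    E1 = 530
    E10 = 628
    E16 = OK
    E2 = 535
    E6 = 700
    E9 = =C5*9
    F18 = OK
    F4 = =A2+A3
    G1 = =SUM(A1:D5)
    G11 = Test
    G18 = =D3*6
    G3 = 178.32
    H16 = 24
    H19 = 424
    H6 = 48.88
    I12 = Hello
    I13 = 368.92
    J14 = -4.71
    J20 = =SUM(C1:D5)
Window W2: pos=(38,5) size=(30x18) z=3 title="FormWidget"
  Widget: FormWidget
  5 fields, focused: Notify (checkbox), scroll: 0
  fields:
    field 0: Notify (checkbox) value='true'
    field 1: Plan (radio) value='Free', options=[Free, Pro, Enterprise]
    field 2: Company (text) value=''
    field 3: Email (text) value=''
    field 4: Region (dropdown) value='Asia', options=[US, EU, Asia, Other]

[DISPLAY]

                                        
                                        
                                        
                                        
                               ┏━━━━━━━━
                               ┃ FormWid
                               ┠────────
      ┏━━━━━━━━━━━━━━━━━━━━━━━━┃> Notify
      ┃ TabContainer           ┃  Plan: 
      ┠────────────────────────┃  Compan
      ┃[draft.txt]│ settings.to┃  Email:
      ┃────────────────────────┃  Region
      ┃The architecture ┏━━━━━━┃        
      ┃The algorithm pro┃ Sprea┃        
      ┃The pipeline mana┠──────┃        
      ┃The algorithm tra┃A1:   ┃        
      ┃                 ┃      ┃        
      ┃The framework tra┃------┃        
      ┃The framework mon┃  1   ┃        
      ┃                 ┃  2   ┃        
      ┃                 ┃  3   ┃        


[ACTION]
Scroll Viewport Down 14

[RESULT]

      ┃ TabContainer           ┃  Plan: 
      ┠────────────────────────┃  Compan
      ┃[draft.txt]│ settings.to┃  Email:
      ┃────────────────────────┃  Region
      ┃The architecture ┏━━━━━━┃        
      ┃The algorithm pro┃ Sprea┃        
      ┃The pipeline mana┠──────┃        
      ┃The algorithm tra┃A1:   ┃        
      ┃                 ┃      ┃        
      ┃The framework tra┃------┃        
      ┃The framework mon┃  1   ┃        
      ┃                 ┃  2   ┃        
      ┃                 ┃  3   ┃        
      ┃                 ┃  4   ┗━━━━━━━━
      ┃                 ┃  5 Test       
      ┃                 ┃  6        0   
      ┗━━━━━━━━━━━━━━━━━┗━━━━━━━━━━━━━━━
                                        
                                        
                                        
                                        


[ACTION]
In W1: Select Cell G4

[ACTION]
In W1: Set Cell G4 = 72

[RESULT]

      ┃ TabContainer           ┃  Plan: 
      ┠────────────────────────┃  Compan
      ┃[draft.txt]│ settings.to┃  Email:
      ┃────────────────────────┃  Region
      ┃The architecture ┏━━━━━━┃        
      ┃The algorithm pro┃ Sprea┃        
      ┃The pipeline mana┠──────┃        
      ┃The algorithm tra┃G4: 72┃        
      ┃                 ┃      ┃        
      ┃The framework tra┃------┃        
      ┃The framework mon┃  1   ┃        
      ┃                 ┃  2   ┃        
      ┃                 ┃  3   ┃        
      ┃                 ┃  4   ┗━━━━━━━━
      ┃                 ┃  5 Test       
      ┃                 ┃  6        0   
      ┗━━━━━━━━━━━━━━━━━┗━━━━━━━━━━━━━━━
                                        
                                        
                                        
                                        
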